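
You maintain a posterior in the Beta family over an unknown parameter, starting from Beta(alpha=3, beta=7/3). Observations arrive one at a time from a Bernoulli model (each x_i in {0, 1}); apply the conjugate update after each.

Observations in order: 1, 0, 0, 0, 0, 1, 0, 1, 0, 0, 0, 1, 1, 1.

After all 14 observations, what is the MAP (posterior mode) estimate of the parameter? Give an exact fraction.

6/13

obs 1: x=1 → posterior Beta(4, 7/3)
obs 2: x=0 → posterior Beta(4, 10/3)
obs 3: x=0 → posterior Beta(4, 13/3)
obs 4: x=0 → posterior Beta(4, 16/3)
obs 5: x=0 → posterior Beta(4, 19/3)
obs 6: x=1 → posterior Beta(5, 19/3)
obs 7: x=0 → posterior Beta(5, 22/3)
obs 8: x=1 → posterior Beta(6, 22/3)
obs 9: x=0 → posterior Beta(6, 25/3)
obs 10: x=0 → posterior Beta(6, 28/3)
obs 11: x=0 → posterior Beta(6, 31/3)
obs 12: x=1 → posterior Beta(7, 31/3)
obs 13: x=1 → posterior Beta(8, 31/3)
obs 14: x=1 → posterior Beta(9, 31/3)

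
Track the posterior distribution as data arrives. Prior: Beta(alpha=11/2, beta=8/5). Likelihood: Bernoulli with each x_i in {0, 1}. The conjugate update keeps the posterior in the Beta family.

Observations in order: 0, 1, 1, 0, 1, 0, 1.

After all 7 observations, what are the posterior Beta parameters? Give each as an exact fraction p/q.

alpha=19/2, beta=23/5

obs 1: x=0 → posterior Beta(11/2, 13/5)
obs 2: x=1 → posterior Beta(13/2, 13/5)
obs 3: x=1 → posterior Beta(15/2, 13/5)
obs 4: x=0 → posterior Beta(15/2, 18/5)
obs 5: x=1 → posterior Beta(17/2, 18/5)
obs 6: x=0 → posterior Beta(17/2, 23/5)
obs 7: x=1 → posterior Beta(19/2, 23/5)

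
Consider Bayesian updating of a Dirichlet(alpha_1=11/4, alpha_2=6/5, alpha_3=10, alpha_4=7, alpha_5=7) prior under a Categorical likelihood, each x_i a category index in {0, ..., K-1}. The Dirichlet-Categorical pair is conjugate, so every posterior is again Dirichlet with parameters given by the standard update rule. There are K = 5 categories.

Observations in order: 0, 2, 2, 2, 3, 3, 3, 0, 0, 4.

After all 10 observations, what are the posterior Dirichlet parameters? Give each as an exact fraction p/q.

alpha_1=23/4, alpha_2=6/5, alpha_3=13, alpha_4=10, alpha_5=8

obs 1: x=0 → posterior Dirichlet(15/4, 6/5, 10, 7, 7)
obs 2: x=2 → posterior Dirichlet(15/4, 6/5, 11, 7, 7)
obs 3: x=2 → posterior Dirichlet(15/4, 6/5, 12, 7, 7)
obs 4: x=2 → posterior Dirichlet(15/4, 6/5, 13, 7, 7)
obs 5: x=3 → posterior Dirichlet(15/4, 6/5, 13, 8, 7)
obs 6: x=3 → posterior Dirichlet(15/4, 6/5, 13, 9, 7)
obs 7: x=3 → posterior Dirichlet(15/4, 6/5, 13, 10, 7)
obs 8: x=0 → posterior Dirichlet(19/4, 6/5, 13, 10, 7)
obs 9: x=0 → posterior Dirichlet(23/4, 6/5, 13, 10, 7)
obs 10: x=4 → posterior Dirichlet(23/4, 6/5, 13, 10, 8)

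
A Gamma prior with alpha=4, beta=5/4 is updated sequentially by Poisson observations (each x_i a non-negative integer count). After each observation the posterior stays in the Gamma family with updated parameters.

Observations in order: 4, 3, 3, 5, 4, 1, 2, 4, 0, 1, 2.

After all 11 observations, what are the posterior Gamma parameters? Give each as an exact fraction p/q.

alpha=33, beta=49/4

obs 1: x=4 → posterior Gamma(8, 9/4)
obs 2: x=3 → posterior Gamma(11, 13/4)
obs 3: x=3 → posterior Gamma(14, 17/4)
obs 4: x=5 → posterior Gamma(19, 21/4)
obs 5: x=4 → posterior Gamma(23, 25/4)
obs 6: x=1 → posterior Gamma(24, 29/4)
obs 7: x=2 → posterior Gamma(26, 33/4)
obs 8: x=4 → posterior Gamma(30, 37/4)
obs 9: x=0 → posterior Gamma(30, 41/4)
obs 10: x=1 → posterior Gamma(31, 45/4)
obs 11: x=2 → posterior Gamma(33, 49/4)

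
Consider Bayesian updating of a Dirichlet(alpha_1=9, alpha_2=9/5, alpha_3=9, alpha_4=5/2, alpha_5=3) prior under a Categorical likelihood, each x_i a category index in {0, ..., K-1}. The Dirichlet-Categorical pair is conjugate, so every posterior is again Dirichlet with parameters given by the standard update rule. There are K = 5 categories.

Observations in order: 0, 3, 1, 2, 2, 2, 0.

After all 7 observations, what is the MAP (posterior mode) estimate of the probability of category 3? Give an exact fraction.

25/273

obs 1: x=0 → posterior Dirichlet(10, 9/5, 9, 5/2, 3)
obs 2: x=3 → posterior Dirichlet(10, 9/5, 9, 7/2, 3)
obs 3: x=1 → posterior Dirichlet(10, 14/5, 9, 7/2, 3)
obs 4: x=2 → posterior Dirichlet(10, 14/5, 10, 7/2, 3)
obs 5: x=2 → posterior Dirichlet(10, 14/5, 11, 7/2, 3)
obs 6: x=2 → posterior Dirichlet(10, 14/5, 12, 7/2, 3)
obs 7: x=0 → posterior Dirichlet(11, 14/5, 12, 7/2, 3)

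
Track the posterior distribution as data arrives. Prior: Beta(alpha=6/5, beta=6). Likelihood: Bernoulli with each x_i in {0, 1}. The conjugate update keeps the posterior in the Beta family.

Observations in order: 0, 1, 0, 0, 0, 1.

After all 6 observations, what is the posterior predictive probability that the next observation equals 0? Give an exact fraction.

25/33

obs 1: x=0 → posterior Beta(6/5, 7)
obs 2: x=1 → posterior Beta(11/5, 7)
obs 3: x=0 → posterior Beta(11/5, 8)
obs 4: x=0 → posterior Beta(11/5, 9)
obs 5: x=0 → posterior Beta(11/5, 10)
obs 6: x=1 → posterior Beta(16/5, 10)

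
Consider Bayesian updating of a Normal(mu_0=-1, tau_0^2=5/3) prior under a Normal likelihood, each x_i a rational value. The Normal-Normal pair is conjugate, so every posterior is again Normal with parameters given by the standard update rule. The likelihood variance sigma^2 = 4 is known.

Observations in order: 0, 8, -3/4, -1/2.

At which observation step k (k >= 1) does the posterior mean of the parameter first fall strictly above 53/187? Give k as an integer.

obs 1: x=0 → posterior Normal(-12/17, 20/17)
obs 2: x=8 → posterior Normal(14/11, 10/11)
obs 3: x=-3/4 → posterior Normal(97/108, 20/27)
obs 4: x=-1/2 → posterior Normal(87/128, 5/8)

k = 2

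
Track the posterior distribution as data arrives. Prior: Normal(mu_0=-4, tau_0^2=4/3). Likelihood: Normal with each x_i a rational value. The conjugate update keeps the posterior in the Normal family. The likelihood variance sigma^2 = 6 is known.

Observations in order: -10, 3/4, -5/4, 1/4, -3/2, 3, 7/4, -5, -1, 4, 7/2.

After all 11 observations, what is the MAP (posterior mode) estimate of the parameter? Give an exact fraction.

obs 1: x=-10 → posterior Normal(-56/11, 12/11)
obs 2: x=3/4 → posterior Normal(-109/26, 12/13)
obs 3: x=-5/4 → posterior Normal(-19/5, 4/5)
obs 4: x=1/4 → posterior Normal(-113/34, 12/17)
obs 5: x=-3/2 → posterior Normal(-119/38, 12/19)
obs 6: x=3 → posterior Normal(-107/42, 4/7)
obs 7: x=7/4 → posterior Normal(-50/23, 12/23)
obs 8: x=-5 → posterior Normal(-12/5, 12/25)
obs 9: x=-1 → posterior Normal(-62/27, 4/9)
obs 10: x=4 → posterior Normal(-54/29, 12/29)
obs 11: x=7/2 → posterior Normal(-47/31, 12/31)

-47/31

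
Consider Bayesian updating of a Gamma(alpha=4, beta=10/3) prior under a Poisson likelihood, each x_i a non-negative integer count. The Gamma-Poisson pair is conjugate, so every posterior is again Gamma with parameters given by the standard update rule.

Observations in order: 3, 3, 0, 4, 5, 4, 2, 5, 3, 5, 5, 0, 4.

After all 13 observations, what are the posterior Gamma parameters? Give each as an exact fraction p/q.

obs 1: x=3 → posterior Gamma(7, 13/3)
obs 2: x=3 → posterior Gamma(10, 16/3)
obs 3: x=0 → posterior Gamma(10, 19/3)
obs 4: x=4 → posterior Gamma(14, 22/3)
obs 5: x=5 → posterior Gamma(19, 25/3)
obs 6: x=4 → posterior Gamma(23, 28/3)
obs 7: x=2 → posterior Gamma(25, 31/3)
obs 8: x=5 → posterior Gamma(30, 34/3)
obs 9: x=3 → posterior Gamma(33, 37/3)
obs 10: x=5 → posterior Gamma(38, 40/3)
obs 11: x=5 → posterior Gamma(43, 43/3)
obs 12: x=0 → posterior Gamma(43, 46/3)
obs 13: x=4 → posterior Gamma(47, 49/3)

alpha=47, beta=49/3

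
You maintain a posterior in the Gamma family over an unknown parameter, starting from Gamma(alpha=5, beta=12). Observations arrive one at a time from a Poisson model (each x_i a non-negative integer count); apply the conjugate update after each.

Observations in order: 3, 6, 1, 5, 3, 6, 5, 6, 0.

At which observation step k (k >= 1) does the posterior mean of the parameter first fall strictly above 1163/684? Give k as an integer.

k = 7

obs 1: x=3 → posterior Gamma(8, 13)
obs 2: x=6 → posterior Gamma(14, 14)
obs 3: x=1 → posterior Gamma(15, 15)
obs 4: x=5 → posterior Gamma(20, 16)
obs 5: x=3 → posterior Gamma(23, 17)
obs 6: x=6 → posterior Gamma(29, 18)
obs 7: x=5 → posterior Gamma(34, 19)
obs 8: x=6 → posterior Gamma(40, 20)
obs 9: x=0 → posterior Gamma(40, 21)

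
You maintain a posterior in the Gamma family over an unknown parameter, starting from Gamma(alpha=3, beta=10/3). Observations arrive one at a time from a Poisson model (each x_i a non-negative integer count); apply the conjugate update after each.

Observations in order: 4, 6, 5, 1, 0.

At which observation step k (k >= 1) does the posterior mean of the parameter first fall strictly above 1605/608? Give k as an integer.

obs 1: x=4 → posterior Gamma(7, 13/3)
obs 2: x=6 → posterior Gamma(13, 16/3)
obs 3: x=5 → posterior Gamma(18, 19/3)
obs 4: x=1 → posterior Gamma(19, 22/3)
obs 5: x=0 → posterior Gamma(19, 25/3)

k = 3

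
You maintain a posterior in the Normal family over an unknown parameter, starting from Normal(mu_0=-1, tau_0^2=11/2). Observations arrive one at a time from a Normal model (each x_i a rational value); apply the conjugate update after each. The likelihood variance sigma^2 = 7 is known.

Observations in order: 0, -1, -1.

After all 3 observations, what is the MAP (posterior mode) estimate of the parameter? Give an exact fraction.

-36/47

obs 1: x=0 → posterior Normal(-14/25, 77/25)
obs 2: x=-1 → posterior Normal(-25/36, 77/36)
obs 3: x=-1 → posterior Normal(-36/47, 77/47)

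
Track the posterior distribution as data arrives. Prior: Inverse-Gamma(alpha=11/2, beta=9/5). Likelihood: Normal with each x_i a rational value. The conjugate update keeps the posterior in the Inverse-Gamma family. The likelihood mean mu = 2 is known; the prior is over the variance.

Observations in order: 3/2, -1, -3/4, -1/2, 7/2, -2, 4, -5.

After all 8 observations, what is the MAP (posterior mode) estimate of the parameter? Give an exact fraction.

373/80

obs 1: x=3/2 → posterior Inverse-Gamma(6, 77/40)
obs 2: x=-1 → posterior Inverse-Gamma(13/2, 257/40)
obs 3: x=-3/4 → posterior Inverse-Gamma(7, 1633/160)
obs 4: x=-1/2 → posterior Inverse-Gamma(15/2, 2133/160)
obs 5: x=7/2 → posterior Inverse-Gamma(8, 2313/160)
obs 6: x=-2 → posterior Inverse-Gamma(17/2, 3593/160)
obs 7: x=4 → posterior Inverse-Gamma(9, 3913/160)
obs 8: x=-5 → posterior Inverse-Gamma(19/2, 7833/160)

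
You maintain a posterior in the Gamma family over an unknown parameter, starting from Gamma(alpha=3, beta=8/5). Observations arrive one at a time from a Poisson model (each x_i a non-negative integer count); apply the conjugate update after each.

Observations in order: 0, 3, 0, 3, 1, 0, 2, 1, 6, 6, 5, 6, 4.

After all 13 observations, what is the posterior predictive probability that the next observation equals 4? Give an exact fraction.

13155724762451338662541498723313510785387269437262210292926059444437550562383565625/89357811287952599297526242021289733654115338829689126255257495678264050302926716928

obs 1: x=0 → posterior Gamma(3, 13/5)
obs 2: x=3 → posterior Gamma(6, 18/5)
obs 3: x=0 → posterior Gamma(6, 23/5)
obs 4: x=3 → posterior Gamma(9, 28/5)
obs 5: x=1 → posterior Gamma(10, 33/5)
obs 6: x=0 → posterior Gamma(10, 38/5)
obs 7: x=2 → posterior Gamma(12, 43/5)
obs 8: x=1 → posterior Gamma(13, 48/5)
obs 9: x=6 → posterior Gamma(19, 53/5)
obs 10: x=6 → posterior Gamma(25, 58/5)
obs 11: x=5 → posterior Gamma(30, 63/5)
obs 12: x=6 → posterior Gamma(36, 68/5)
obs 13: x=4 → posterior Gamma(40, 73/5)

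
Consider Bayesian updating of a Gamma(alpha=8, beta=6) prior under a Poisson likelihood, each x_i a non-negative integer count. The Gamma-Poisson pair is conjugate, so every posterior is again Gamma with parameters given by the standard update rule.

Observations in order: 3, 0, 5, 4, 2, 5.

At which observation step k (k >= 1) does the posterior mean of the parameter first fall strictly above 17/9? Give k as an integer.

obs 1: x=3 → posterior Gamma(11, 7)
obs 2: x=0 → posterior Gamma(11, 8)
obs 3: x=5 → posterior Gamma(16, 9)
obs 4: x=4 → posterior Gamma(20, 10)
obs 5: x=2 → posterior Gamma(22, 11)
obs 6: x=5 → posterior Gamma(27, 12)

k = 4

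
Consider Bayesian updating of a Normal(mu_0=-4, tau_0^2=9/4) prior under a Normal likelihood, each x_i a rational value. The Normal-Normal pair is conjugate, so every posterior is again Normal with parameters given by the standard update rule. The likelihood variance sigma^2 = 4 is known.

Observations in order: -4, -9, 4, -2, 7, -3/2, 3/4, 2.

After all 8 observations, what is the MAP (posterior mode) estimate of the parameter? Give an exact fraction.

-355/352

obs 1: x=-4 → posterior Normal(-4, 36/25)
obs 2: x=-9 → posterior Normal(-181/34, 18/17)
obs 3: x=4 → posterior Normal(-145/43, 36/43)
obs 4: x=-2 → posterior Normal(-163/52, 9/13)
obs 5: x=7 → posterior Normal(-100/61, 36/61)
obs 6: x=-3/2 → posterior Normal(-227/140, 18/35)
obs 7: x=3/4 → posterior Normal(-427/316, 36/79)
obs 8: x=2 → posterior Normal(-355/352, 9/22)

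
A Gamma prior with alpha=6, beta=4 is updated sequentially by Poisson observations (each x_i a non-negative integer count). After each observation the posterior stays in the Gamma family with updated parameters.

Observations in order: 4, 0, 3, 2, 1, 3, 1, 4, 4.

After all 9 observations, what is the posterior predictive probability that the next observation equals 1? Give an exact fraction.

obs 1: x=4 → posterior Gamma(10, 5)
obs 2: x=0 → posterior Gamma(10, 6)
obs 3: x=3 → posterior Gamma(13, 7)
obs 4: x=2 → posterior Gamma(15, 8)
obs 5: x=1 → posterior Gamma(16, 9)
obs 6: x=3 → posterior Gamma(19, 10)
obs 7: x=1 → posterior Gamma(20, 11)
obs 8: x=4 → posterior Gamma(24, 12)
obs 9: x=4 → posterior Gamma(28, 13)

15502932802662396215269535105521/61738347845623967913114890928128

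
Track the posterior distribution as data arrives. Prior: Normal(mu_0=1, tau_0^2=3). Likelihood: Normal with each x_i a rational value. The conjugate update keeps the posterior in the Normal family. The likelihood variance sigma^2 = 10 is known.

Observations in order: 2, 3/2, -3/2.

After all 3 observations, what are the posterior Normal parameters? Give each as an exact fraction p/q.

obs 1: x=2 → posterior Normal(16/13, 30/13)
obs 2: x=3/2 → posterior Normal(41/32, 15/8)
obs 3: x=-3/2 → posterior Normal(16/19, 30/19)

mu_0=16/19, tau_0^2=30/19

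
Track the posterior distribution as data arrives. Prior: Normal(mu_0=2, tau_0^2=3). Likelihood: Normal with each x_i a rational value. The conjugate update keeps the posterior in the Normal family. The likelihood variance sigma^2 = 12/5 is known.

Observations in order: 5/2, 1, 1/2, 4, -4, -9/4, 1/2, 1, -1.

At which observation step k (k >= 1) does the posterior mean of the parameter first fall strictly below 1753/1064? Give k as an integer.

k = 3

obs 1: x=5/2 → posterior Normal(41/18, 4/3)
obs 2: x=1 → posterior Normal(51/28, 6/7)
obs 3: x=1/2 → posterior Normal(28/19, 12/19)
obs 4: x=4 → posterior Normal(2, 1/2)
obs 5: x=-4 → posterior Normal(28/29, 12/29)
obs 6: x=-9/4 → posterior Normal(67/136, 6/17)
obs 7: x=1/2 → posterior Normal(77/156, 4/13)
obs 8: x=1 → posterior Normal(97/176, 3/11)
obs 9: x=-1 → posterior Normal(11/28, 12/49)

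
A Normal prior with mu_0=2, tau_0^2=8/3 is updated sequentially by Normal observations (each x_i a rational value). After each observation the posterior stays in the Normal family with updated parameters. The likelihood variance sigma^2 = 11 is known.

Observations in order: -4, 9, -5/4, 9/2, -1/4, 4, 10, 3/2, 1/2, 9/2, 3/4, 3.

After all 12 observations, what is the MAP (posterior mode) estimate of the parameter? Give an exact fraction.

108/43

obs 1: x=-4 → posterior Normal(34/41, 88/41)
obs 2: x=9 → posterior Normal(106/49, 88/49)
obs 3: x=-5/4 → posterior Normal(32/19, 88/57)
obs 4: x=9/2 → posterior Normal(132/65, 88/65)
obs 5: x=-1/4 → posterior Normal(130/73, 88/73)
obs 6: x=4 → posterior Normal(2, 88/81)
obs 7: x=10 → posterior Normal(242/89, 88/89)
obs 8: x=3/2 → posterior Normal(254/97, 88/97)
obs 9: x=1/2 → posterior Normal(86/35, 88/105)
obs 10: x=9/2 → posterior Normal(294/113, 88/113)
obs 11: x=3/4 → posterior Normal(300/121, 8/11)
obs 12: x=3 → posterior Normal(108/43, 88/129)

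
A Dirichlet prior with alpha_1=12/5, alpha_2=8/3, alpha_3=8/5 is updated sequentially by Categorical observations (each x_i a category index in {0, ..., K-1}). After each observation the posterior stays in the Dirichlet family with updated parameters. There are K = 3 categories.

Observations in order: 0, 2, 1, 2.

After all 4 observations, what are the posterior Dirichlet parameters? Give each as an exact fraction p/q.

obs 1: x=0 → posterior Dirichlet(17/5, 8/3, 8/5)
obs 2: x=2 → posterior Dirichlet(17/5, 8/3, 13/5)
obs 3: x=1 → posterior Dirichlet(17/5, 11/3, 13/5)
obs 4: x=2 → posterior Dirichlet(17/5, 11/3, 18/5)

alpha_1=17/5, alpha_2=11/3, alpha_3=18/5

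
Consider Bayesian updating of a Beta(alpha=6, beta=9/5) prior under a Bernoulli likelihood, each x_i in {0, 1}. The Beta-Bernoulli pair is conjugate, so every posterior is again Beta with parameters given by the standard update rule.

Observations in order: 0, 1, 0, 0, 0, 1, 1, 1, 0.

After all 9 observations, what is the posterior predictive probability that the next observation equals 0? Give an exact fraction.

17/42

obs 1: x=0 → posterior Beta(6, 14/5)
obs 2: x=1 → posterior Beta(7, 14/5)
obs 3: x=0 → posterior Beta(7, 19/5)
obs 4: x=0 → posterior Beta(7, 24/5)
obs 5: x=0 → posterior Beta(7, 29/5)
obs 6: x=1 → posterior Beta(8, 29/5)
obs 7: x=1 → posterior Beta(9, 29/5)
obs 8: x=1 → posterior Beta(10, 29/5)
obs 9: x=0 → posterior Beta(10, 34/5)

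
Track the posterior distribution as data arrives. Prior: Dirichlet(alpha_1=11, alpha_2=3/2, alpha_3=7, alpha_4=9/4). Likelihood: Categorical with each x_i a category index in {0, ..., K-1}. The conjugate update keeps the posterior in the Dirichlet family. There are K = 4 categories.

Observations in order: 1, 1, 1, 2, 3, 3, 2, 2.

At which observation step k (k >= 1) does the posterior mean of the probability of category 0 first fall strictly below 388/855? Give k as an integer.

obs 1: x=1 → posterior Dirichlet(11, 5/2, 7, 9/4)
obs 2: x=1 → posterior Dirichlet(11, 7/2, 7, 9/4)
obs 3: x=1 → posterior Dirichlet(11, 9/2, 7, 9/4)
obs 4: x=2 → posterior Dirichlet(11, 9/2, 8, 9/4)
obs 5: x=3 → posterior Dirichlet(11, 9/2, 8, 13/4)
obs 6: x=3 → posterior Dirichlet(11, 9/2, 8, 17/4)
obs 7: x=2 → posterior Dirichlet(11, 9/2, 9, 17/4)
obs 8: x=2 → posterior Dirichlet(11, 9/2, 10, 17/4)

k = 3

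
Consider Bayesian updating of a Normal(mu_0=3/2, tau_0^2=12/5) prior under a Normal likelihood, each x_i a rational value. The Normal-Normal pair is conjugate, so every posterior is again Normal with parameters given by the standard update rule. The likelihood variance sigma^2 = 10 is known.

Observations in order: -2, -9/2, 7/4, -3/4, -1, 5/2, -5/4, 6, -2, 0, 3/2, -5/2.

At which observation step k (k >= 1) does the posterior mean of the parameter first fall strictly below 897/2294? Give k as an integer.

obs 1: x=-2 → posterior Normal(51/62, 60/31)
obs 2: x=-9/2 → posterior Normal(-3/74, 60/37)
obs 3: x=7/4 → posterior Normal(9/43, 60/43)
obs 4: x=-3/4 → posterior Normal(9/98, 60/49)
obs 5: x=-1 → posterior Normal(-3/110, 12/11)
obs 6: x=5/2 → posterior Normal(27/122, 60/61)
obs 7: x=-5/4 → posterior Normal(6/67, 60/67)
obs 8: x=6 → posterior Normal(42/73, 60/73)
obs 9: x=-2 → posterior Normal(30/79, 60/79)
obs 10: x=0 → posterior Normal(6/17, 12/17)
obs 11: x=3/2 → posterior Normal(3/7, 60/91)
obs 12: x=-5/2 → posterior Normal(24/97, 60/97)

k = 2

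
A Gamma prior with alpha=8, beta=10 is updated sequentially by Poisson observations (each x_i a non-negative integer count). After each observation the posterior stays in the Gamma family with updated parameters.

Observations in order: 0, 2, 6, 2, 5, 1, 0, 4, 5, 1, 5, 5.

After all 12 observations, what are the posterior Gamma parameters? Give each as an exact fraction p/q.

obs 1: x=0 → posterior Gamma(8, 11)
obs 2: x=2 → posterior Gamma(10, 12)
obs 3: x=6 → posterior Gamma(16, 13)
obs 4: x=2 → posterior Gamma(18, 14)
obs 5: x=5 → posterior Gamma(23, 15)
obs 6: x=1 → posterior Gamma(24, 16)
obs 7: x=0 → posterior Gamma(24, 17)
obs 8: x=4 → posterior Gamma(28, 18)
obs 9: x=5 → posterior Gamma(33, 19)
obs 10: x=1 → posterior Gamma(34, 20)
obs 11: x=5 → posterior Gamma(39, 21)
obs 12: x=5 → posterior Gamma(44, 22)

alpha=44, beta=22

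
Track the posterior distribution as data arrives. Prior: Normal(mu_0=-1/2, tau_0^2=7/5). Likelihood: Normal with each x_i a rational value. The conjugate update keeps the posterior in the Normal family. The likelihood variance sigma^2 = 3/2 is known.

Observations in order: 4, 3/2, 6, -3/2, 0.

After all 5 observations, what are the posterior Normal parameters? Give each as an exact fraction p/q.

mu_0=53/34, tau_0^2=21/85

obs 1: x=4 → posterior Normal(97/58, 21/29)
obs 2: x=3/2 → posterior Normal(139/86, 21/43)
obs 3: x=6 → posterior Normal(307/114, 7/19)
obs 4: x=-3/2 → posterior Normal(265/142, 21/71)
obs 5: x=0 → posterior Normal(53/34, 21/85)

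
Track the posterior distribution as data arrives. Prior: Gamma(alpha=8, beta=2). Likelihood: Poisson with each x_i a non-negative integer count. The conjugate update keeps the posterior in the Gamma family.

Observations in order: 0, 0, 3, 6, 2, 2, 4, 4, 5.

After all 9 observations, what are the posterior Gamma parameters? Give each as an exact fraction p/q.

obs 1: x=0 → posterior Gamma(8, 3)
obs 2: x=0 → posterior Gamma(8, 4)
obs 3: x=3 → posterior Gamma(11, 5)
obs 4: x=6 → posterior Gamma(17, 6)
obs 5: x=2 → posterior Gamma(19, 7)
obs 6: x=2 → posterior Gamma(21, 8)
obs 7: x=4 → posterior Gamma(25, 9)
obs 8: x=4 → posterior Gamma(29, 10)
obs 9: x=5 → posterior Gamma(34, 11)

alpha=34, beta=11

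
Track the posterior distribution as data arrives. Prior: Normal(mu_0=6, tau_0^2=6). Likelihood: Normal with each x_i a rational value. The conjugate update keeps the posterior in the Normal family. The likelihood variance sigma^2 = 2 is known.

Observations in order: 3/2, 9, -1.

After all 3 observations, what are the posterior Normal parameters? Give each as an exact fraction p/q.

mu_0=69/20, tau_0^2=3/5

obs 1: x=3/2 → posterior Normal(21/8, 3/2)
obs 2: x=9 → posterior Normal(75/14, 6/7)
obs 3: x=-1 → posterior Normal(69/20, 3/5)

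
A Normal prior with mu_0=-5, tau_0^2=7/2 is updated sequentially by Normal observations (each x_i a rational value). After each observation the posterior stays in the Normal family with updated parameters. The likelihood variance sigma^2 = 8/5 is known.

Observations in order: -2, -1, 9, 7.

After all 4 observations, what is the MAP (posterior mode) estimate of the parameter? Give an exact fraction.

125/52

obs 1: x=-2 → posterior Normal(-50/17, 56/51)
obs 2: x=-1 → posterior Normal(-185/86, 28/43)
obs 3: x=9 → posterior Normal(130/121, 56/121)
obs 4: x=7 → posterior Normal(125/52, 14/39)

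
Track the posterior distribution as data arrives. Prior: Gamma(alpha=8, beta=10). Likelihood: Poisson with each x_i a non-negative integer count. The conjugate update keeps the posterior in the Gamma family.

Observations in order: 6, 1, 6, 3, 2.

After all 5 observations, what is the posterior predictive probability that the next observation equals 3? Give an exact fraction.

3102106024923102557659149169921875/20769187434139310514121985316880384

obs 1: x=6 → posterior Gamma(14, 11)
obs 2: x=1 → posterior Gamma(15, 12)
obs 3: x=6 → posterior Gamma(21, 13)
obs 4: x=3 → posterior Gamma(24, 14)
obs 5: x=2 → posterior Gamma(26, 15)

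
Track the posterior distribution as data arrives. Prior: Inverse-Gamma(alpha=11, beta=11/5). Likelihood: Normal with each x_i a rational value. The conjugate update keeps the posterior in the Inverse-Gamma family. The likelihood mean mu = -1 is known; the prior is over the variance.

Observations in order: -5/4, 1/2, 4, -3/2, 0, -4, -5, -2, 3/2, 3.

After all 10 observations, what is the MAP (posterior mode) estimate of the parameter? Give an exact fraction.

6497/2720

obs 1: x=-5/4 → posterior Inverse-Gamma(23/2, 357/160)
obs 2: x=1/2 → posterior Inverse-Gamma(12, 537/160)
obs 3: x=4 → posterior Inverse-Gamma(25/2, 2537/160)
obs 4: x=-3/2 → posterior Inverse-Gamma(13, 2557/160)
obs 5: x=0 → posterior Inverse-Gamma(27/2, 2637/160)
obs 6: x=-4 → posterior Inverse-Gamma(14, 3357/160)
obs 7: x=-5 → posterior Inverse-Gamma(29/2, 4637/160)
obs 8: x=-2 → posterior Inverse-Gamma(15, 4717/160)
obs 9: x=3/2 → posterior Inverse-Gamma(31/2, 5217/160)
obs 10: x=3 → posterior Inverse-Gamma(16, 6497/160)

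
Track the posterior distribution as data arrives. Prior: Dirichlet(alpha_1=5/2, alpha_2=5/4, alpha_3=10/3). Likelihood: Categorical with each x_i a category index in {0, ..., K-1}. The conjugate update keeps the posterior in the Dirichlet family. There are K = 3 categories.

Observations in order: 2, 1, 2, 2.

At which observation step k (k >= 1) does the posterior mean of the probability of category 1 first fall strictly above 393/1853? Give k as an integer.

k = 2

obs 1: x=2 → posterior Dirichlet(5/2, 5/4, 13/3)
obs 2: x=1 → posterior Dirichlet(5/2, 9/4, 13/3)
obs 3: x=2 → posterior Dirichlet(5/2, 9/4, 16/3)
obs 4: x=2 → posterior Dirichlet(5/2, 9/4, 19/3)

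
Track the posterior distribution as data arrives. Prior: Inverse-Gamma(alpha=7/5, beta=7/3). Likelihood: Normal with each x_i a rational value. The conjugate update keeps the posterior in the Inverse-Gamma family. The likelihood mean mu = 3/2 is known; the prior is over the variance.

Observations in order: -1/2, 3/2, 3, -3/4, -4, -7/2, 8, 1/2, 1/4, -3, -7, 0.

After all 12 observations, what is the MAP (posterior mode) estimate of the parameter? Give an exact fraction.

obs 1: x=-1/2 → posterior Inverse-Gamma(19/10, 13/3)
obs 2: x=3/2 → posterior Inverse-Gamma(12/5, 13/3)
obs 3: x=3 → posterior Inverse-Gamma(29/10, 131/24)
obs 4: x=-3/4 → posterior Inverse-Gamma(17/5, 767/96)
obs 5: x=-4 → posterior Inverse-Gamma(39/10, 2219/96)
obs 6: x=-7/2 → posterior Inverse-Gamma(22/5, 3419/96)
obs 7: x=8 → posterior Inverse-Gamma(49/10, 5447/96)
obs 8: x=1/2 → posterior Inverse-Gamma(27/5, 5495/96)
obs 9: x=1/4 → posterior Inverse-Gamma(59/10, 2785/48)
obs 10: x=-3 → posterior Inverse-Gamma(32/5, 3271/48)
obs 11: x=-7 → posterior Inverse-Gamma(69/10, 5005/48)
obs 12: x=0 → posterior Inverse-Gamma(37/5, 5059/48)

25295/2016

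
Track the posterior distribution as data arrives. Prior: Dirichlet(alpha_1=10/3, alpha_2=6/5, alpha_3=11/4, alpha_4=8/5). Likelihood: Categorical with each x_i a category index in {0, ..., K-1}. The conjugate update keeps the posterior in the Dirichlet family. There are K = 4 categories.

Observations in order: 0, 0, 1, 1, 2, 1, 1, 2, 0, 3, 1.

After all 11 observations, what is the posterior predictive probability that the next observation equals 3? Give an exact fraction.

obs 1: x=0 → posterior Dirichlet(13/3, 6/5, 11/4, 8/5)
obs 2: x=0 → posterior Dirichlet(16/3, 6/5, 11/4, 8/5)
obs 3: x=1 → posterior Dirichlet(16/3, 11/5, 11/4, 8/5)
obs 4: x=1 → posterior Dirichlet(16/3, 16/5, 11/4, 8/5)
obs 5: x=2 → posterior Dirichlet(16/3, 16/5, 15/4, 8/5)
obs 6: x=1 → posterior Dirichlet(16/3, 21/5, 15/4, 8/5)
obs 7: x=1 → posterior Dirichlet(16/3, 26/5, 15/4, 8/5)
obs 8: x=2 → posterior Dirichlet(16/3, 26/5, 19/4, 8/5)
obs 9: x=0 → posterior Dirichlet(19/3, 26/5, 19/4, 8/5)
obs 10: x=3 → posterior Dirichlet(19/3, 26/5, 19/4, 13/5)
obs 11: x=1 → posterior Dirichlet(19/3, 31/5, 19/4, 13/5)

156/1193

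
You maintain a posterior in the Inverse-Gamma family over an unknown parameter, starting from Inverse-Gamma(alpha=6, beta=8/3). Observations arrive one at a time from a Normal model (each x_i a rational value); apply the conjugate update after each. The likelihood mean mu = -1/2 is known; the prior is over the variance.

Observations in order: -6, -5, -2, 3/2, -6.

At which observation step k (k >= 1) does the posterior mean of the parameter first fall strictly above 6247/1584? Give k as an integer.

k = 2

obs 1: x=-6 → posterior Inverse-Gamma(13/2, 427/24)
obs 2: x=-5 → posterior Inverse-Gamma(7, 335/12)
obs 3: x=-2 → posterior Inverse-Gamma(15/2, 697/24)
obs 4: x=3/2 → posterior Inverse-Gamma(8, 745/24)
obs 5: x=-6 → posterior Inverse-Gamma(17/2, 277/6)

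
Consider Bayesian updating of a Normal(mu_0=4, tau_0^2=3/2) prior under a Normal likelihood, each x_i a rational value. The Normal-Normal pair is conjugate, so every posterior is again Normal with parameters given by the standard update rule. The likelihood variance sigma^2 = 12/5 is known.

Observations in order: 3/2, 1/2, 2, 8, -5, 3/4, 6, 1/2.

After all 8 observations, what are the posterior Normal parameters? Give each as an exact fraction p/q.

obs 1: x=3/2 → posterior Normal(79/26, 12/13)
obs 2: x=1/2 → posterior Normal(7/3, 2/3)
obs 3: x=2 → posterior Normal(52/23, 12/23)
obs 4: x=8 → posterior Normal(23/7, 3/7)
obs 5: x=-5 → posterior Normal(67/33, 4/11)
obs 6: x=3/4 → posterior Normal(283/152, 6/19)
obs 7: x=6 → posterior Normal(403/172, 12/43)
obs 8: x=1/2 → posterior Normal(413/192, 1/4)

mu_0=413/192, tau_0^2=1/4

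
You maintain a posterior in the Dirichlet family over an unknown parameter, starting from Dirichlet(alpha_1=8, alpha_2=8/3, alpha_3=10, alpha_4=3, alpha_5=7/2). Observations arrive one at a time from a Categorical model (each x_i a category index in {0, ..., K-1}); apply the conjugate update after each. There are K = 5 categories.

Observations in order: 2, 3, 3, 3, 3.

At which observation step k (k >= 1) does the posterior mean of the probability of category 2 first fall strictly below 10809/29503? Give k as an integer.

k = 3

obs 1: x=2 → posterior Dirichlet(8, 8/3, 11, 3, 7/2)
obs 2: x=3 → posterior Dirichlet(8, 8/3, 11, 4, 7/2)
obs 3: x=3 → posterior Dirichlet(8, 8/3, 11, 5, 7/2)
obs 4: x=3 → posterior Dirichlet(8, 8/3, 11, 6, 7/2)
obs 5: x=3 → posterior Dirichlet(8, 8/3, 11, 7, 7/2)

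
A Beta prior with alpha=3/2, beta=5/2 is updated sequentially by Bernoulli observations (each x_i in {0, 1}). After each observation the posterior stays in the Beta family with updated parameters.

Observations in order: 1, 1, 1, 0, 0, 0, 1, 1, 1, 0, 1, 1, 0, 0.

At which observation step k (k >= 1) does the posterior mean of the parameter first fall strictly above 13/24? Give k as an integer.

k = 2

obs 1: x=1 → posterior Beta(5/2, 5/2)
obs 2: x=1 → posterior Beta(7/2, 5/2)
obs 3: x=1 → posterior Beta(9/2, 5/2)
obs 4: x=0 → posterior Beta(9/2, 7/2)
obs 5: x=0 → posterior Beta(9/2, 9/2)
obs 6: x=0 → posterior Beta(9/2, 11/2)
obs 7: x=1 → posterior Beta(11/2, 11/2)
obs 8: x=1 → posterior Beta(13/2, 11/2)
obs 9: x=1 → posterior Beta(15/2, 11/2)
obs 10: x=0 → posterior Beta(15/2, 13/2)
obs 11: x=1 → posterior Beta(17/2, 13/2)
obs 12: x=1 → posterior Beta(19/2, 13/2)
obs 13: x=0 → posterior Beta(19/2, 15/2)
obs 14: x=0 → posterior Beta(19/2, 17/2)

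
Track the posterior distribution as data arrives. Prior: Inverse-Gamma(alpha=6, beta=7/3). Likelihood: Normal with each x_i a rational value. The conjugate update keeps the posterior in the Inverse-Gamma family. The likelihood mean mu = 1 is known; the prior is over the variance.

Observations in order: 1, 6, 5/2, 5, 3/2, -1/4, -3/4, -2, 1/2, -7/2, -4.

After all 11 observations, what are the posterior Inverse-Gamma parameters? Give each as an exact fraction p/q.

obs 1: x=1 → posterior Inverse-Gamma(13/2, 7/3)
obs 2: x=6 → posterior Inverse-Gamma(7, 89/6)
obs 3: x=5/2 → posterior Inverse-Gamma(15/2, 383/24)
obs 4: x=5 → posterior Inverse-Gamma(8, 575/24)
obs 5: x=3/2 → posterior Inverse-Gamma(17/2, 289/12)
obs 6: x=-1/4 → posterior Inverse-Gamma(9, 2387/96)
obs 7: x=-3/4 → posterior Inverse-Gamma(19/2, 1267/48)
obs 8: x=-2 → posterior Inverse-Gamma(10, 1483/48)
obs 9: x=1/2 → posterior Inverse-Gamma(21/2, 1489/48)
obs 10: x=-7/2 → posterior Inverse-Gamma(11, 1975/48)
obs 11: x=-4 → posterior Inverse-Gamma(23/2, 2575/48)

alpha=23/2, beta=2575/48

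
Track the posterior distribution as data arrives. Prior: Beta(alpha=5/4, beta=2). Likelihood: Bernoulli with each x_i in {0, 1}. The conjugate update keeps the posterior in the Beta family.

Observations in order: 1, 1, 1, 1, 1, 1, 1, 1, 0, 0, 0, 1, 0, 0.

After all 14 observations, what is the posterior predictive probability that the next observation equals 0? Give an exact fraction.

obs 1: x=1 → posterior Beta(9/4, 2)
obs 2: x=1 → posterior Beta(13/4, 2)
obs 3: x=1 → posterior Beta(17/4, 2)
obs 4: x=1 → posterior Beta(21/4, 2)
obs 5: x=1 → posterior Beta(25/4, 2)
obs 6: x=1 → posterior Beta(29/4, 2)
obs 7: x=1 → posterior Beta(33/4, 2)
obs 8: x=1 → posterior Beta(37/4, 2)
obs 9: x=0 → posterior Beta(37/4, 3)
obs 10: x=0 → posterior Beta(37/4, 4)
obs 11: x=0 → posterior Beta(37/4, 5)
obs 12: x=1 → posterior Beta(41/4, 5)
obs 13: x=0 → posterior Beta(41/4, 6)
obs 14: x=0 → posterior Beta(41/4, 7)

28/69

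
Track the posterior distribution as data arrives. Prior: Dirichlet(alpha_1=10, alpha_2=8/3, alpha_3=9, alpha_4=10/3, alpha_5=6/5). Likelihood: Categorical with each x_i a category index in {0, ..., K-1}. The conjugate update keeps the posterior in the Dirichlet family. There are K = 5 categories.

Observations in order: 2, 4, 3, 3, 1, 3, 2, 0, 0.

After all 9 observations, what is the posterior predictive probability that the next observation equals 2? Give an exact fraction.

5/16

obs 1: x=2 → posterior Dirichlet(10, 8/3, 10, 10/3, 6/5)
obs 2: x=4 → posterior Dirichlet(10, 8/3, 10, 10/3, 11/5)
obs 3: x=3 → posterior Dirichlet(10, 8/3, 10, 13/3, 11/5)
obs 4: x=3 → posterior Dirichlet(10, 8/3, 10, 16/3, 11/5)
obs 5: x=1 → posterior Dirichlet(10, 11/3, 10, 16/3, 11/5)
obs 6: x=3 → posterior Dirichlet(10, 11/3, 10, 19/3, 11/5)
obs 7: x=2 → posterior Dirichlet(10, 11/3, 11, 19/3, 11/5)
obs 8: x=0 → posterior Dirichlet(11, 11/3, 11, 19/3, 11/5)
obs 9: x=0 → posterior Dirichlet(12, 11/3, 11, 19/3, 11/5)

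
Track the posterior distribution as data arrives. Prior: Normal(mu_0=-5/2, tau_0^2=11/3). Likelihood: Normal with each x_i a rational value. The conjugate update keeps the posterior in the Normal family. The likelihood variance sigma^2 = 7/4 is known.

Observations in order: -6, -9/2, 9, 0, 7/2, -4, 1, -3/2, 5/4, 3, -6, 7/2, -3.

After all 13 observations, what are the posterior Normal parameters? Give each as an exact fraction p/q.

obs 1: x=-6 → posterior Normal(-633/130, 77/65)
obs 2: x=-9/2 → posterior Normal(-1029/218, 77/109)
obs 3: x=9 → posterior Normal(-79/102, 77/153)
obs 4: x=0 → posterior Normal(-237/394, 77/197)
obs 5: x=7/2 → posterior Normal(71/482, 77/241)
obs 6: x=-4 → posterior Normal(-281/570, 77/285)
obs 7: x=1 → posterior Normal(-193/658, 11/47)
obs 8: x=-3/2 → posterior Normal(-325/746, 77/373)
obs 9: x=5/4 → posterior Normal(-215/834, 77/417)
obs 10: x=3 → posterior Normal(49/922, 77/461)
obs 11: x=-6 → posterior Normal(-479/1010, 77/505)
obs 12: x=7/2 → posterior Normal(-19/122, 77/549)
obs 13: x=-3 → posterior Normal(-435/1186, 77/593)

mu_0=-435/1186, tau_0^2=77/593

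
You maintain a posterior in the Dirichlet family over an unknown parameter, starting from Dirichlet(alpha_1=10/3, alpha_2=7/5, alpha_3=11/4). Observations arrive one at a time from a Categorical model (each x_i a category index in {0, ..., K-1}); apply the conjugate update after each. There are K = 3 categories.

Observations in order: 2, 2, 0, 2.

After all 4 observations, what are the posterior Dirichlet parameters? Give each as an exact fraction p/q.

alpha_1=13/3, alpha_2=7/5, alpha_3=23/4

obs 1: x=2 → posterior Dirichlet(10/3, 7/5, 15/4)
obs 2: x=2 → posterior Dirichlet(10/3, 7/5, 19/4)
obs 3: x=0 → posterior Dirichlet(13/3, 7/5, 19/4)
obs 4: x=2 → posterior Dirichlet(13/3, 7/5, 23/4)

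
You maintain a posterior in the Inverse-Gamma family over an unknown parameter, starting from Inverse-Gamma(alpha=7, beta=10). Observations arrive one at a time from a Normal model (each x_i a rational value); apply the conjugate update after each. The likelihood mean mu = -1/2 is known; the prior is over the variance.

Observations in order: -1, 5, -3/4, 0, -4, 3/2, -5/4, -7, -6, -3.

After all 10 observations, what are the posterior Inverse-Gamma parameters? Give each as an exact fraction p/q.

alpha=12, beta=1171/16

obs 1: x=-1 → posterior Inverse-Gamma(15/2, 81/8)
obs 2: x=5 → posterior Inverse-Gamma(8, 101/4)
obs 3: x=-3/4 → posterior Inverse-Gamma(17/2, 809/32)
obs 4: x=0 → posterior Inverse-Gamma(9, 813/32)
obs 5: x=-4 → posterior Inverse-Gamma(19/2, 1009/32)
obs 6: x=3/2 → posterior Inverse-Gamma(10, 1073/32)
obs 7: x=-5/4 → posterior Inverse-Gamma(21/2, 541/16)
obs 8: x=-7 → posterior Inverse-Gamma(11, 879/16)
obs 9: x=-6 → posterior Inverse-Gamma(23/2, 1121/16)
obs 10: x=-3 → posterior Inverse-Gamma(12, 1171/16)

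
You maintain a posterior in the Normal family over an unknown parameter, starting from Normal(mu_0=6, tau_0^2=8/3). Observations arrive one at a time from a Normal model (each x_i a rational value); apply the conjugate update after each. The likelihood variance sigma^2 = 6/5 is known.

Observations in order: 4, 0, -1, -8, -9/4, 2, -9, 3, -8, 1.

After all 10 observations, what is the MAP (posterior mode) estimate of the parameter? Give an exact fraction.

obs 1: x=4 → posterior Normal(134/29, 24/29)
obs 2: x=0 → posterior Normal(134/49, 24/49)
obs 3: x=-1 → posterior Normal(38/23, 8/23)
obs 4: x=-8 → posterior Normal(-46/89, 24/89)
obs 5: x=-9/4 → posterior Normal(-91/109, 24/109)
obs 6: x=2 → posterior Normal(-17/43, 8/43)
obs 7: x=-9 → posterior Normal(-231/149, 24/149)
obs 8: x=3 → posterior Normal(-171/169, 24/169)
obs 9: x=-8 → posterior Normal(-331/189, 8/63)
obs 10: x=1 → posterior Normal(-311/209, 24/209)

-311/209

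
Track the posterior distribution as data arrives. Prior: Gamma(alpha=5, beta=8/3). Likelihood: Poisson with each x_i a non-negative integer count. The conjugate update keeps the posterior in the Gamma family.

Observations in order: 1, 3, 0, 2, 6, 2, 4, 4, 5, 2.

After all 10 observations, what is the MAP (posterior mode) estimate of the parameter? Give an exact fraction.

obs 1: x=1 → posterior Gamma(6, 11/3)
obs 2: x=3 → posterior Gamma(9, 14/3)
obs 3: x=0 → posterior Gamma(9, 17/3)
obs 4: x=2 → posterior Gamma(11, 20/3)
obs 5: x=6 → posterior Gamma(17, 23/3)
obs 6: x=2 → posterior Gamma(19, 26/3)
obs 7: x=4 → posterior Gamma(23, 29/3)
obs 8: x=4 → posterior Gamma(27, 32/3)
obs 9: x=5 → posterior Gamma(32, 35/3)
obs 10: x=2 → posterior Gamma(34, 38/3)

99/38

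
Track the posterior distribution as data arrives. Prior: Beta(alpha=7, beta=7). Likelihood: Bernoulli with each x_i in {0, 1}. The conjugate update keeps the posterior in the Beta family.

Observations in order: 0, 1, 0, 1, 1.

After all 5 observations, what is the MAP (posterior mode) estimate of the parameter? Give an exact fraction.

obs 1: x=0 → posterior Beta(7, 8)
obs 2: x=1 → posterior Beta(8, 8)
obs 3: x=0 → posterior Beta(8, 9)
obs 4: x=1 → posterior Beta(9, 9)
obs 5: x=1 → posterior Beta(10, 9)

9/17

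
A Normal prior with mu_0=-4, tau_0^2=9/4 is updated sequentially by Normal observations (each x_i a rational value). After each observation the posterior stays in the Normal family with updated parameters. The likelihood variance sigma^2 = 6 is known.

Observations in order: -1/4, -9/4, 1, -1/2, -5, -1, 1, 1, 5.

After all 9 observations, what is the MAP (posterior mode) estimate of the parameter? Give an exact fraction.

-1

obs 1: x=-1/4 → posterior Normal(-131/44, 18/11)
obs 2: x=-9/4 → posterior Normal(-79/28, 9/7)
obs 3: x=1 → posterior Normal(-73/34, 18/17)
obs 4: x=-1/2 → posterior Normal(-19/10, 9/10)
obs 5: x=-5 → posterior Normal(-53/23, 18/23)
obs 6: x=-1 → posterior Normal(-28/13, 9/13)
obs 7: x=1 → posterior Normal(-53/29, 18/29)
obs 8: x=1 → posterior Normal(-25/16, 9/16)
obs 9: x=5 → posterior Normal(-1, 18/35)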